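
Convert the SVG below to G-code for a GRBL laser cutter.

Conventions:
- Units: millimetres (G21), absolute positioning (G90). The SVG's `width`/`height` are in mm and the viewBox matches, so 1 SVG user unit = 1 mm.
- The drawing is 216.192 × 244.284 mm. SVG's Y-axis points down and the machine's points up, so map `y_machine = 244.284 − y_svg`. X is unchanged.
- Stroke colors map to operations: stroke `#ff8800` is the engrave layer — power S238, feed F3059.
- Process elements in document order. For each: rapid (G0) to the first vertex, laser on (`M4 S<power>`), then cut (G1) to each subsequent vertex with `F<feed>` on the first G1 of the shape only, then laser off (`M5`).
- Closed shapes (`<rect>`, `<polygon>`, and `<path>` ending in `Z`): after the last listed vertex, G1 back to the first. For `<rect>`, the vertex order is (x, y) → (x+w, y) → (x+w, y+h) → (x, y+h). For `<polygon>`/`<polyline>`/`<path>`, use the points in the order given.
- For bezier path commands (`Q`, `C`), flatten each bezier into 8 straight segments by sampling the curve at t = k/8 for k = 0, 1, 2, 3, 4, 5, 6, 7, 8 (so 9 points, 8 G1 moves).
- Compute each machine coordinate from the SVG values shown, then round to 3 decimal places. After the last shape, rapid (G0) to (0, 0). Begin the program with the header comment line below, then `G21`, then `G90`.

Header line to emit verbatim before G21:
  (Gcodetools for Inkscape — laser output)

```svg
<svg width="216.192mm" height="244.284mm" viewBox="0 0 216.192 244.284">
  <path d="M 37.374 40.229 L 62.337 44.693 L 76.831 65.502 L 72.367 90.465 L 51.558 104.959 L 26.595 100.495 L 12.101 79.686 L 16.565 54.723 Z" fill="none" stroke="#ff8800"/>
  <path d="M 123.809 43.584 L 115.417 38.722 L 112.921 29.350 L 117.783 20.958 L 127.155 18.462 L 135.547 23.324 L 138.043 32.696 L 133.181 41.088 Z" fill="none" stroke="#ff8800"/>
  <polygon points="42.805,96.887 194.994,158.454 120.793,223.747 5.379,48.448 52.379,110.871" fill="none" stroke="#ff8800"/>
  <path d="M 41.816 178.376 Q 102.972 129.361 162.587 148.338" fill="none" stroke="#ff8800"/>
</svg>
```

1 u = 1 mm; y_m = 244.284 − y.

[1] `<path>` regular polygon, #ff8800→engrave S238 F3059: (37.374,204.055) → (62.337,199.591) → (76.831,178.782) → (72.367,153.819) → (51.558,139.325) → (26.595,143.789) → (12.101,164.598) → (16.565,189.561) → (37.374,204.055) (closed)

[2] `<path>` regular polygon, #ff8800→engrave S238 F3059: (123.809,200.700) → (115.417,205.562) → (112.921,214.934) → (117.783,223.326) → (127.155,225.822) → (135.547,220.960) → (138.043,211.588) → (133.181,203.196) → (123.809,200.700) (closed)

[3] `<polygon>` closed polygon, #ff8800→engrave S238 F3059: (42.805,147.397) → (194.994,85.830) → (120.793,20.537) → (5.379,195.836) → (52.379,133.413) → (42.805,147.397) (closed)

[4] `<path>` quadratic bezier, #ff8800→engrave S238 F3059: (41.816,65.908) → (57.081,77.099) → (72.298,86.166) → (87.466,93.108) → (102.587,97.925) → (117.659,100.617) → (132.683,101.185) → (147.659,99.628) → (162.587,95.946)

(Gcodetools for Inkscape — laser output)
G21
G90
G0 X37.374 Y204.055
M4 S238
G1 X62.337 Y199.591 F3059
G1 X76.831 Y178.782
G1 X72.367 Y153.819
G1 X51.558 Y139.325
G1 X26.595 Y143.789
G1 X12.101 Y164.598
G1 X16.565 Y189.561
G1 X37.374 Y204.055
M5
G0 X123.809 Y200.700
M4 S238
G1 X115.417 Y205.562 F3059
G1 X112.921 Y214.934
G1 X117.783 Y223.326
G1 X127.155 Y225.822
G1 X135.547 Y220.960
G1 X138.043 Y211.588
G1 X133.181 Y203.196
G1 X123.809 Y200.700
M5
G0 X42.805 Y147.397
M4 S238
G1 X194.994 Y85.830 F3059
G1 X120.793 Y20.537
G1 X5.379 Y195.836
G1 X52.379 Y133.413
G1 X42.805 Y147.397
M5
G0 X41.816 Y65.908
M4 S238
G1 X57.081 Y77.099 F3059
G1 X72.298 Y86.166
G1 X87.466 Y93.108
G1 X102.587 Y97.925
G1 X117.659 Y100.617
G1 X132.683 Y101.185
G1 X147.659 Y99.628
G1 X162.587 Y95.946
M5
G0 X0.000 Y0.000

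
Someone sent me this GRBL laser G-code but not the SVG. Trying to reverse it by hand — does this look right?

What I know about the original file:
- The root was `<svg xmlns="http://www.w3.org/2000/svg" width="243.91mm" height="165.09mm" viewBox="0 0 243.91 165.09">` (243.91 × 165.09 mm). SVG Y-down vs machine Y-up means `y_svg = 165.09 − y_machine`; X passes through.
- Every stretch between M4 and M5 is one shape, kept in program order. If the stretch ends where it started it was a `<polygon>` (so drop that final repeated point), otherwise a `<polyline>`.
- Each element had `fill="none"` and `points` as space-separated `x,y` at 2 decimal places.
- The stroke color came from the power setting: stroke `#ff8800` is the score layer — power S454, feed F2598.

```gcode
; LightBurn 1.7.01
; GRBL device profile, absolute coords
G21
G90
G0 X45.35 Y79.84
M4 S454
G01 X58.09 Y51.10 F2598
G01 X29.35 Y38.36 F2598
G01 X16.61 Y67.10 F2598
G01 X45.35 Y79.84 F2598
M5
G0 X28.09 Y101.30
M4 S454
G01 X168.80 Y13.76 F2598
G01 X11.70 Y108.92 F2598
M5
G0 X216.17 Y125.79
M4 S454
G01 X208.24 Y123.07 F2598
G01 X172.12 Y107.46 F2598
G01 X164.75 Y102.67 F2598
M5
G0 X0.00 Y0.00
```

<svg xmlns="http://www.w3.org/2000/svg" width="243.91mm" height="165.09mm" viewBox="0 0 243.91 165.09">
  <polygon points="45.35,85.25 58.09,113.99 29.35,126.73 16.61,97.99" fill="none" stroke="#ff8800"/>
  <polyline points="28.09,63.79 168.80,151.33 11.70,56.17" fill="none" stroke="#ff8800"/>
  <polyline points="216.17,39.30 208.24,42.02 172.12,57.63 164.75,62.42" fill="none" stroke="#ff8800"/>
</svg>

Each laser-on run becomes one SVG element. Flip Y back into SVG space with y_svg = 165.09 − y_machine. Every run uses S454, so all elements get stroke `#ff8800` (score).

Run 1: The run returns to its start, so emit a `<polygon>` with points (Y-flipped): 45.35,85.25 58.09,113.99 29.35,126.73 16.61,97.99.

Run 2: The run is open, so emit a `<polyline>` with points (Y-flipped): 28.09,63.79 168.80,151.33 11.70,56.17.

Run 3: The run is open, so emit a `<polyline>` with points (Y-flipped): 216.17,39.30 208.24,42.02 172.12,57.63 164.75,62.42.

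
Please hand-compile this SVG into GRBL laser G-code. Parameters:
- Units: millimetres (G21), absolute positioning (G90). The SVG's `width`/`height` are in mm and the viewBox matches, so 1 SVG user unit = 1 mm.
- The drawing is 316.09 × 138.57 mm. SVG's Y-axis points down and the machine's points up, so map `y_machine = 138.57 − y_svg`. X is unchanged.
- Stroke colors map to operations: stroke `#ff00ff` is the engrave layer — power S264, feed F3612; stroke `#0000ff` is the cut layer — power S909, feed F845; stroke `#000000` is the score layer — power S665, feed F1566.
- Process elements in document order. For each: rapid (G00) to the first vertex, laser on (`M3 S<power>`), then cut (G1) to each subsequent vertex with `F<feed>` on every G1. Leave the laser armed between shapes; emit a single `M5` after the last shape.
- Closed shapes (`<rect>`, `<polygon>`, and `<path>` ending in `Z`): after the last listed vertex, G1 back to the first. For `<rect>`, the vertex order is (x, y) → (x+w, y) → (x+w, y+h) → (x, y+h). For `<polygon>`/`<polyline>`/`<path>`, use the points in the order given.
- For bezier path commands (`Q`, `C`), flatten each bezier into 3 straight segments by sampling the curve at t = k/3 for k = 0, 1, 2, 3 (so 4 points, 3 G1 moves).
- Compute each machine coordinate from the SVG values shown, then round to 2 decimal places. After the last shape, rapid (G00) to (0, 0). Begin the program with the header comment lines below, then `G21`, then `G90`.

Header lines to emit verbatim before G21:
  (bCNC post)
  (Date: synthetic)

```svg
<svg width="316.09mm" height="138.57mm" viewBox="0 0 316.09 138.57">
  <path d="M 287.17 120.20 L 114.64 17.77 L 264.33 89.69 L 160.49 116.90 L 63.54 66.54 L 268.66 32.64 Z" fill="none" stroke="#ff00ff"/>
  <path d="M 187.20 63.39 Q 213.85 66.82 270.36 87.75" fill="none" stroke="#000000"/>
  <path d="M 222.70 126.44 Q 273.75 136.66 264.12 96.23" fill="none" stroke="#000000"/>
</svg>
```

viewBox `0 0 316.09 138.57` with mm width/height → 1 unit = 1 mm. Flip: y_m = 138.57 − y_svg.

**Shape 1** — `<path>` closed polygon, stroke `#ff00ff` → engrave (S264, F3612). Machine vertices: (287.17,18.37) → (114.64,120.80) → (264.33,48.88) → (160.49,21.67) → (63.54,72.03) → (268.66,105.93) → (287.17,18.37). Closed: final G1 returns to the first vertex.

**Shape 2** — `<path>` quadratic bezier, stroke `#000000` → score (S665, F1566). Control points (SVG): P0=(187.20,63.39), P1=(213.85,66.82), P2=(270.36,87.75); sampled at t=k/3. Machine vertices: (187.20,75.18) → (208.28,70.95) → (236.00,62.83) → (270.36,50.82). Open path.

**Shape 3** — `<path>` quadratic bezier, stroke `#000000` → score (S665, F1566). Control points (SVG): P0=(222.70,126.44), P1=(273.75,136.66), P2=(264.12,96.23); sampled at t=k/3. Machine vertices: (222.70,12.13) → (249.99,10.94) → (263.80,21.01) → (264.12,42.34). Open path.

(bCNC post)
(Date: synthetic)
G21
G90
G00 X287.17 Y18.37
M3 S264
G1 X114.64 Y120.80 F3612
G1 X264.33 Y48.88 F3612
G1 X160.49 Y21.67 F3612
G1 X63.54 Y72.03 F3612
G1 X268.66 Y105.93 F3612
G1 X287.17 Y18.37 F3612
G00 X187.20 Y75.18
M3 S665
G1 X208.28 Y70.95 F1566
G1 X236.00 Y62.83 F1566
G1 X270.36 Y50.82 F1566
G00 X222.70 Y12.13
M3 S665
G1 X249.99 Y10.94 F1566
G1 X263.80 Y21.01 F1566
G1 X264.12 Y42.34 F1566
M5
G00 X0.00 Y0.00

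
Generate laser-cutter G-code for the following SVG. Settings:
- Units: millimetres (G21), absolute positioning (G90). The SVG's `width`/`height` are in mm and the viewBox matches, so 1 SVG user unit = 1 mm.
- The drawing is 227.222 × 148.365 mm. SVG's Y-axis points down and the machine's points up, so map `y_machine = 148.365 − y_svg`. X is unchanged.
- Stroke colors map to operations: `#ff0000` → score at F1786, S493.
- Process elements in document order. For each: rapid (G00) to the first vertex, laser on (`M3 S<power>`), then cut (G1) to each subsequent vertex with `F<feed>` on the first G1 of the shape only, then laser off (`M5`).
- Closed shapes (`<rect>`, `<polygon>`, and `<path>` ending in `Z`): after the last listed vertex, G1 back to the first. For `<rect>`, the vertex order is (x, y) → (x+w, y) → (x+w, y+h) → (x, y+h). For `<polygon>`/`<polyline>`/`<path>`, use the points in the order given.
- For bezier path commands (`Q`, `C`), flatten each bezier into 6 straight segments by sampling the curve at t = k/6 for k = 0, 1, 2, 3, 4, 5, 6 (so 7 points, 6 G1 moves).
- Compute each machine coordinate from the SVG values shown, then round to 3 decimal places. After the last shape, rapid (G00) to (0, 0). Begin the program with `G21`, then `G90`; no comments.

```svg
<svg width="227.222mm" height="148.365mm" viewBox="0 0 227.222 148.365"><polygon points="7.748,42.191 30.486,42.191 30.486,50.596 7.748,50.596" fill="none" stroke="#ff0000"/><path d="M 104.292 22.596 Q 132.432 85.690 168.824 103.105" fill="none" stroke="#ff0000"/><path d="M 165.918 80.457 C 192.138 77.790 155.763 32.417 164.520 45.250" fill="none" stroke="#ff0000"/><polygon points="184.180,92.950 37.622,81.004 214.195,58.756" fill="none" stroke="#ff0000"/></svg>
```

viewBox `0 0 227.222 148.365` with mm width/height → 1 unit = 1 mm. Flip: y_m = 148.365 − y_svg.

**Shape 1** — `<polygon>` rectangle, stroke `#ff0000` → score (S493, F1786). Machine vertices: (7.748,106.174) → (30.486,106.174) → (30.486,97.769) → (7.748,97.769) → (7.748,106.174). Closed: final G1 returns to the first vertex.

**Shape 2** — `<path>` quadratic bezier, stroke `#ff0000` → score (S493, F1786). Control points (SVG): P0=(104.292,22.596), P1=(132.432,85.690), P2=(168.824,103.105); sampled at t=k/6. Machine vertices: (104.292,125.769) → (113.901,106.007) → (123.969,88.782) → (134.495,74.095) → (145.480,61.945) → (156.923,52.334) → (168.824,45.260). Open path.

**Shape 3** — `<path>` cubic bezier, stroke `#ff0000` → score (S493, F1786). Control points (SVG): P0=(165.918,80.457), P1=(192.138,77.790), P2=(155.763,32.417), P3=(164.520,45.250); sampled at t=k/6. Machine vertices: (165.918,67.908) → (174.310,72.333) → (175.263,81.073) → (171.768,91.324) → (166.817,100.283) → (163.404,105.148) → (164.520,103.115). Open path.

**Shape 4** — `<polygon>` closed polygon, stroke `#ff0000` → score (S493, F1786). Machine vertices: (184.180,55.415) → (37.622,67.361) → (214.195,89.609) → (184.180,55.415). Closed: final G1 returns to the first vertex.

G21
G90
G00 X7.748 Y106.174
M3 S493
G1 X30.486 Y106.174 F1786
G1 X30.486 Y97.769
G1 X7.748 Y97.769
G1 X7.748 Y106.174
M5
G00 X104.292 Y125.769
M3 S493
G1 X113.901 Y106.007 F1786
G1 X123.969 Y88.782
G1 X134.495 Y74.095
G1 X145.480 Y61.945
G1 X156.923 Y52.334
G1 X168.824 Y45.260
M5
G00 X165.918 Y67.908
M3 S493
G1 X174.310 Y72.333 F1786
G1 X175.263 Y81.073
G1 X171.768 Y91.324
G1 X166.817 Y100.283
G1 X163.404 Y105.148
G1 X164.520 Y103.115
M5
G00 X184.180 Y55.415
M3 S493
G1 X37.622 Y67.361 F1786
G1 X214.195 Y89.609
G1 X184.180 Y55.415
M5
G00 X0.000 Y0.000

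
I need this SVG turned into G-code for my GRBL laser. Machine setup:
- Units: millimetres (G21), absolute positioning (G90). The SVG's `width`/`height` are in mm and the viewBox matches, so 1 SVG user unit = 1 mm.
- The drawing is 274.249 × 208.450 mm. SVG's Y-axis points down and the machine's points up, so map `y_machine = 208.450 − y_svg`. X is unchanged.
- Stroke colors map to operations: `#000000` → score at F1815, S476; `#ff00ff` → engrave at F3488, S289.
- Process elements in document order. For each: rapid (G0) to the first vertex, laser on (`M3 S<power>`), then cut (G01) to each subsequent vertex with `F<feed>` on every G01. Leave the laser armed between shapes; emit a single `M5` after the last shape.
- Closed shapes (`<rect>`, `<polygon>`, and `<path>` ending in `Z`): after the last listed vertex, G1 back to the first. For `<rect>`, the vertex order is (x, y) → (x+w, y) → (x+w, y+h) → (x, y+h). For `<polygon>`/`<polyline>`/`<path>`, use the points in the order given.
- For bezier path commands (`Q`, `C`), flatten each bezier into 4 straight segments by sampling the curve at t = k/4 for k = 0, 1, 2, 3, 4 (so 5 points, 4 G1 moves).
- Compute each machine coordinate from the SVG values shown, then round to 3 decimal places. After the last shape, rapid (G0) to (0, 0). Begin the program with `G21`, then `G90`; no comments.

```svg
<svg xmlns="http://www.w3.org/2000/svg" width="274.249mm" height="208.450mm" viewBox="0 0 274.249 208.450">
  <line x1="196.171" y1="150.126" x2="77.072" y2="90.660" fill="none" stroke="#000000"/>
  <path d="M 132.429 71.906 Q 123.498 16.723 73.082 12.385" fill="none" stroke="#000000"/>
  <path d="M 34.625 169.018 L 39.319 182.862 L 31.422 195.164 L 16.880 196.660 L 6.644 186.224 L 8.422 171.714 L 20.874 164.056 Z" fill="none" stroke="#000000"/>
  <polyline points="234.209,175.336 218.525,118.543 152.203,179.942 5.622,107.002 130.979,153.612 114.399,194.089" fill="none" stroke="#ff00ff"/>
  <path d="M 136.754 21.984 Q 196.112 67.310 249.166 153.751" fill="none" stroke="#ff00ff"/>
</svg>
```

G21
G90
G0 X196.171 Y58.324
M3 S476
G01 X77.072 Y117.790 F1815
G0 X132.429 Y136.544
M3 S476
G01 X125.371 Y160.958 F1815
G01 X113.127 Y179.016 F1815
G01 X95.697 Y190.718 F1815
G01 X73.082 Y196.065 F1815
G0 X34.625 Y39.432
M3 S476
G01 X39.319 Y25.588 F1815
G01 X31.422 Y13.286 F1815
G01 X16.880 Y11.790 F1815
G01 X6.644 Y22.226 F1815
G01 X8.422 Y36.736 F1815
G01 X20.874 Y44.394 F1815
G01 X34.625 Y39.432 F1815
G0 X234.209 Y33.114
M3 S289
G01 X218.525 Y89.907 F3488
G01 X152.203 Y28.508 F3488
G01 X5.622 Y101.448 F3488
G01 X130.979 Y54.838 F3488
G01 X114.399 Y14.361 F3488
G0 X136.754 Y186.466
M3 S289
G01 X166.039 Y161.233 F3488
G01 X194.536 Y130.861 F3488
G01 X222.245 Y95.350 F3488
G01 X249.166 Y54.699 F3488
M5
G0 X0.000 Y0.000

viewBox `0 0 274.249 208.450` with mm width/height → 1 unit = 1 mm. Flip: y_m = 208.450 − y_svg.

**Shape 1** — `<line>` line segment, stroke `#000000` → score (S476, F1815). Machine vertices: (196.171,58.324) → (77.072,117.790). Open path.

**Shape 2** — `<path>` quadratic bezier, stroke `#000000` → score (S476, F1815). Control points (SVG): P0=(132.429,71.906), P1=(123.498,16.723), P2=(73.082,12.385); sampled at t=k/4. Machine vertices: (132.429,136.544) → (125.371,160.958) → (113.127,179.016) → (95.697,190.718) → (73.082,196.065). Open path.

**Shape 3** — `<path>` regular polygon, stroke `#000000` → score (S476, F1815). Machine vertices: (34.625,39.432) → (39.319,25.588) → (31.422,13.286) → (16.880,11.790) → (6.644,22.226) → (8.422,36.736) → (20.874,44.394) → (34.625,39.432). Closed: final G1 returns to the first vertex.

**Shape 4** — `<polyline>` open polyline, stroke `#ff00ff` → engrave (S289, F3488). Machine vertices: (234.209,33.114) → (218.525,89.907) → (152.203,28.508) → (5.622,101.448) → (130.979,54.838) → (114.399,14.361). Open path.

**Shape 5** — `<path>` quadratic bezier, stroke `#ff00ff` → engrave (S289, F3488). Control points (SVG): P0=(136.754,21.984), P1=(196.112,67.310), P2=(249.166,153.751); sampled at t=k/4. Machine vertices: (136.754,186.466) → (166.039,161.233) → (194.536,130.861) → (222.245,95.350) → (249.166,54.699). Open path.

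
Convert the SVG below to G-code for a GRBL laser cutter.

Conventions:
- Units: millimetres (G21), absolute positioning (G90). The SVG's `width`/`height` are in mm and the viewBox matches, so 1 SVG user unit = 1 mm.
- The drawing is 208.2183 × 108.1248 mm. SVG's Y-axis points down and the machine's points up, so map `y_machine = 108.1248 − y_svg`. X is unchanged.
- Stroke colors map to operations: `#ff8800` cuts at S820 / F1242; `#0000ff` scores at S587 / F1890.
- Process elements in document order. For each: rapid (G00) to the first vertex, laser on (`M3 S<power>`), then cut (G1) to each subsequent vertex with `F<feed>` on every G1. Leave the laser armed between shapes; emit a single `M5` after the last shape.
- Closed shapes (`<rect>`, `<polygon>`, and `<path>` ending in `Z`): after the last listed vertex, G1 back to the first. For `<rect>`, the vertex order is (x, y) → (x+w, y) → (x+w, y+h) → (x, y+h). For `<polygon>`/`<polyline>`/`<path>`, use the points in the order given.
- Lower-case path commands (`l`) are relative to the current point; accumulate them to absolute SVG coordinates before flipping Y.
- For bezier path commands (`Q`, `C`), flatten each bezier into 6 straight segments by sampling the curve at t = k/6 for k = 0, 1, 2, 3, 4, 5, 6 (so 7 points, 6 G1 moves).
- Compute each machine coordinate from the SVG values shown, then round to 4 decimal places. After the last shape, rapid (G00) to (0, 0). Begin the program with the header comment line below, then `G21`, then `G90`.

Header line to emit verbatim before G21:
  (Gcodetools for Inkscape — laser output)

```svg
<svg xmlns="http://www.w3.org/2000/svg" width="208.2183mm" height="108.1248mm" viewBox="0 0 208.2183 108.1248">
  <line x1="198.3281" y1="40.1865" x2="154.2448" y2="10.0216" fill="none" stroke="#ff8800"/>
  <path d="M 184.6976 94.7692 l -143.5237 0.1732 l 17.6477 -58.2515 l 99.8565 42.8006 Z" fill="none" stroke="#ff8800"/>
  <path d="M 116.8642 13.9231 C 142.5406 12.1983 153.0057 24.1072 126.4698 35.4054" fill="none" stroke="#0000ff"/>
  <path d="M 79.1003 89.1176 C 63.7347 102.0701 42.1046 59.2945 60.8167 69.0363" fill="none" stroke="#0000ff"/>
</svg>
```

(Gcodetools for Inkscape — laser output)
G21
G90
G00 X198.3281 Y67.9383
M3 S820
G1 X154.2448 Y98.1032 F1242
G00 X184.6976 Y13.3556
M3 S820
G1 X41.1739 Y13.1824 F1242
G1 X58.8216 Y71.4339 F1242
G1 X158.6781 Y28.6333 F1242
G1 X184.6976 Y13.3556 F1242
G00 X116.8642 Y94.2017
M3 S587
G1 X128.3339 Y93.9939 F1890
G1 X136.6631 Y91.9095 F1890
G1 X141.2466 Y88.3442 F1890
G1 X141.4791 Y83.6936 F1890
G1 X136.7552 Y78.3534 F1890
G1 X126.4698 Y72.7194 F1890
G00 X79.1003 Y19.0072
M3 S587
G1 X71.1112 Y16.6738 F1890
G1 X63.3727 Y20.6216 F1890
G1 X57.1794 Y27.8438 F1890
G1 X53.8258 Y35.3336 F1890
G1 X54.6067 Y40.0841 F1890
G1 X60.8167 Y39.0885 F1890
M5
G00 X0.0000 Y0.0000

viewBox `0 0 208.2183 108.1248` with mm width/height → 1 unit = 1 mm. Flip: y_m = 108.1248 − y_svg.

**Shape 1** — `<line>` line segment, stroke `#ff8800` → cut (S820, F1242). Machine vertices: (198.3281,67.9383) → (154.2448,98.1032). Open path.

**Shape 2** — `<path>` closed polygon, stroke `#ff8800` → cut (S820, F1242). Machine vertices: (184.6976,13.3556) → (41.1739,13.1824) → (58.8216,71.4339) → (158.6781,28.6333) → (184.6976,13.3556). Closed: final G1 returns to the first vertex.

**Shape 3** — `<path>` cubic bezier, stroke `#0000ff` → score (S587, F1890). Control points (SVG): P0=(116.8642,13.9231), P1=(142.5406,12.1983), P2=(153.0057,24.1072), P3=(126.4698,35.4054); sampled at t=k/6. Machine vertices: (116.8642,94.2017) → (128.3339,93.9939) → (136.6631,91.9095) → (141.2466,88.3442) → (141.4791,83.6936) → (136.7552,78.3534) → (126.4698,72.7194). Open path.

**Shape 4** — `<path>` cubic bezier, stroke `#0000ff` → score (S587, F1890). Control points (SVG): P0=(79.1003,89.1176), P1=(63.7347,102.0701), P2=(42.1046,59.2945), P3=(60.8167,69.0363); sampled at t=k/6. Machine vertices: (79.1003,19.0072) → (71.1112,16.6738) → (63.3727,20.6216) → (57.1794,27.8438) → (53.8258,35.3336) → (54.6067,40.0841) → (60.8167,39.0885). Open path.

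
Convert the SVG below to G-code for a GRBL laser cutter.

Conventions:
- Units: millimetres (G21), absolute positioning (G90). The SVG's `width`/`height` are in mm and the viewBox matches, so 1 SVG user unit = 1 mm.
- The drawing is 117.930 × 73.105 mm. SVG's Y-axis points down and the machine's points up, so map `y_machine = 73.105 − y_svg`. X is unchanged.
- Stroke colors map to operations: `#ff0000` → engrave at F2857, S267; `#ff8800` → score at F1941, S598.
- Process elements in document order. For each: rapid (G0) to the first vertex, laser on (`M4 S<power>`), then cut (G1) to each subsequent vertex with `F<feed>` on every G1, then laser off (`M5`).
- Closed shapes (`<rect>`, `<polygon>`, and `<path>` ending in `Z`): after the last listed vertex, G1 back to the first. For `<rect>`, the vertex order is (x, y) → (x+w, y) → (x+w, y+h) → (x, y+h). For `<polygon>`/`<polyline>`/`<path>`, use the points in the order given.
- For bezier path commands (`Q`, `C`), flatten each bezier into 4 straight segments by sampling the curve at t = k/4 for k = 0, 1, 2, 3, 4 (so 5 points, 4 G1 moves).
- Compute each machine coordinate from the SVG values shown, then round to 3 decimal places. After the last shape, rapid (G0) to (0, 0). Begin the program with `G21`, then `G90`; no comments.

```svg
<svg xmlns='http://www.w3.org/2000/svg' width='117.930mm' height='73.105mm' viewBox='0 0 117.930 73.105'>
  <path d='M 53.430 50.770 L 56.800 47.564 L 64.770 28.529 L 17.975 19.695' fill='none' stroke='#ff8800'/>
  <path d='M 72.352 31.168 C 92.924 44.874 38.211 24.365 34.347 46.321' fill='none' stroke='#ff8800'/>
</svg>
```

G21
G90
G0 X53.430 Y22.335
M4 S598
G1 X56.800 Y25.541 F1941
G1 X64.770 Y44.576 F1941
G1 X17.975 Y53.410 F1941
M5
G0 X72.352 Y41.937
M4 S598
G1 X75.636 Y36.875 F1941
G1 X62.513 Y37.454 F1941
G1 X44.808 Y36.487 F1941
G1 X34.347 Y26.784 F1941
M5
G0 X0.000 Y0.000

viewBox `0 0 117.930 73.105` with mm width/height → 1 unit = 1 mm. Flip: y_m = 73.105 − y_svg.

**Shape 1** — `<path>` open polyline, stroke `#ff8800` → score (S598, F1941). Machine vertices: (53.430,22.335) → (56.800,25.541) → (64.770,44.576) → (17.975,53.410). Open path.

**Shape 2** — `<path>` cubic bezier, stroke `#ff8800` → score (S598, F1941). Control points (SVG): P0=(72.352,31.168), P1=(92.924,44.874), P2=(38.211,24.365), P3=(34.347,46.321); sampled at t=k/4. Machine vertices: (72.352,41.937) → (75.636,36.875) → (62.513,37.454) → (44.808,36.487) → (34.347,26.784). Open path.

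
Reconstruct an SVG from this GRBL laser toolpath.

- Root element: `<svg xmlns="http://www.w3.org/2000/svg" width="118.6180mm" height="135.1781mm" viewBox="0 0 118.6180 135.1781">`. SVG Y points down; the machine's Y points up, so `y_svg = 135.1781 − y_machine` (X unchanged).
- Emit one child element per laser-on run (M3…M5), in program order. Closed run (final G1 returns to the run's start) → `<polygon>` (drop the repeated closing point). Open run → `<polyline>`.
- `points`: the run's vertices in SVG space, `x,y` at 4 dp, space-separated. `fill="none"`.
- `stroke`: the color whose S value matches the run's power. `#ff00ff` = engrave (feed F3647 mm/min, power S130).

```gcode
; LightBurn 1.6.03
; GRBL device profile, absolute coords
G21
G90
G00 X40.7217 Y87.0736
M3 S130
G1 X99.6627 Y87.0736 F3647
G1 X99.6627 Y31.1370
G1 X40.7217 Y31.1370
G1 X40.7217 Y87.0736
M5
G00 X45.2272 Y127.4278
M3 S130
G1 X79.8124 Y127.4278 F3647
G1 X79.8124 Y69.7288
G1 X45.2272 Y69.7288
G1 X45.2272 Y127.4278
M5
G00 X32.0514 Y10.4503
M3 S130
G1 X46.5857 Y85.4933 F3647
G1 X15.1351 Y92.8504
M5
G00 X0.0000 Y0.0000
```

y_svg = 135.1781 − y_m. Every run uses S130, so all elements get stroke `#ff00ff` (engrave).

[1] closed run; points: 40.7217,48.1045 99.6627,48.1045 99.6627,104.0411 40.7217,104.0411

[2] closed run; points: 45.2272,7.7503 79.8124,7.7503 79.8124,65.4493 45.2272,65.4493

[3] open run; points: 32.0514,124.7278 46.5857,49.6848 15.1351,42.3277

<svg xmlns="http://www.w3.org/2000/svg" width="118.6180mm" height="135.1781mm" viewBox="0 0 118.6180 135.1781">
  <polygon points="40.7217,48.1045 99.6627,48.1045 99.6627,104.0411 40.7217,104.0411" fill="none" stroke="#ff00ff"/>
  <polygon points="45.2272,7.7503 79.8124,7.7503 79.8124,65.4493 45.2272,65.4493" fill="none" stroke="#ff00ff"/>
  <polyline points="32.0514,124.7278 46.5857,49.6848 15.1351,42.3277" fill="none" stroke="#ff00ff"/>
</svg>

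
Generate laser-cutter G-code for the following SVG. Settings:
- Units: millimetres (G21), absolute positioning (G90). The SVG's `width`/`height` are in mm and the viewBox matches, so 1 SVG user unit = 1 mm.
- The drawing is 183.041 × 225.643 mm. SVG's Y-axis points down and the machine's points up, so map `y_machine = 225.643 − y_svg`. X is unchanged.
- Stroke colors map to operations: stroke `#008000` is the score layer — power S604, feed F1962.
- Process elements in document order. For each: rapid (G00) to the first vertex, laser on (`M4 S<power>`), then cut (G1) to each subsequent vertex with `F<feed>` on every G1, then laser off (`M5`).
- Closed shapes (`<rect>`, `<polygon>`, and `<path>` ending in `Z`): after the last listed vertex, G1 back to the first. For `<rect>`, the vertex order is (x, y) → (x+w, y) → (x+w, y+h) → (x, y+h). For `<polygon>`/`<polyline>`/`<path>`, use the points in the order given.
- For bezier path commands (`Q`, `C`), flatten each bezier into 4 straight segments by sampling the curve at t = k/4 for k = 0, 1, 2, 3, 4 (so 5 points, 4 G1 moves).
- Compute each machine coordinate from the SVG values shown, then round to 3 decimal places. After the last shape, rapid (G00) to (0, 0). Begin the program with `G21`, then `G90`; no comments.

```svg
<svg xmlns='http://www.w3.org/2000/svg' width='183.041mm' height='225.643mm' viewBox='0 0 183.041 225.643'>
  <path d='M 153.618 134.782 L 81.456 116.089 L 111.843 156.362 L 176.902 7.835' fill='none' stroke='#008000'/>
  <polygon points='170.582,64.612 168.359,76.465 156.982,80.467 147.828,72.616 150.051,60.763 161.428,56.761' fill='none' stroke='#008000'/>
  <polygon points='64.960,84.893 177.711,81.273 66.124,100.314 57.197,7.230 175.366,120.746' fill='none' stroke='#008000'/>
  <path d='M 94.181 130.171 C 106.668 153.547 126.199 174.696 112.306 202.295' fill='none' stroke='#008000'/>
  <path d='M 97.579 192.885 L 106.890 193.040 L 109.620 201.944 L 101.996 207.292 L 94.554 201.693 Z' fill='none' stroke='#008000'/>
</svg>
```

viewBox `0 0 183.041 225.643` with mm width/height → 1 unit = 1 mm. Flip: y_m = 225.643 − y_svg.

**Shape 1** — `<path>` open polyline, stroke `#008000` → score (S604, F1962). Machine vertices: (153.618,90.861) → (81.456,109.554) → (111.843,69.281) → (176.902,217.808). Open path.

**Shape 2** — `<polygon>` regular polygon, stroke `#008000` → score (S604, F1962). Machine vertices: (170.582,161.031) → (168.359,149.178) → (156.982,145.176) → (147.828,153.027) → (150.051,164.880) → (161.428,168.882) → (170.582,161.031). Closed: final G1 returns to the first vertex.

**Shape 3** — `<polygon>` closed polygon, stroke `#008000` → score (S604, F1962). Machine vertices: (64.960,140.750) → (177.711,144.370) → (66.124,125.329) → (57.197,218.413) → (175.366,104.897) → (64.960,140.750). Closed: final G1 returns to the first vertex.

**Shape 4** — `<path>` cubic bezier, stroke `#008000` → score (S604, F1962). Control points (SVG): P0=(94.181,130.171), P1=(106.668,153.547), P2=(126.199,174.696), P3=(112.306,202.295); sampled at t=k/4. Machine vertices: (94.181,95.472) → (104.235,78.222) → (113.136,60.994) → (117.091,42.973) → (112.306,23.348). Open path.

**Shape 5** — `<path>` regular polygon, stroke `#008000` → score (S604, F1962). Machine vertices: (97.579,32.758) → (106.890,32.603) → (109.620,23.699) → (101.996,18.351) → (94.554,23.950) → (97.579,32.758). Closed: final G1 returns to the first vertex.

G21
G90
G00 X153.618 Y90.861
M4 S604
G1 X81.456 Y109.554 F1962
G1 X111.843 Y69.281 F1962
G1 X176.902 Y217.808 F1962
M5
G00 X170.582 Y161.031
M4 S604
G1 X168.359 Y149.178 F1962
G1 X156.982 Y145.176 F1962
G1 X147.828 Y153.027 F1962
G1 X150.051 Y164.880 F1962
G1 X161.428 Y168.882 F1962
G1 X170.582 Y161.031 F1962
M5
G00 X64.960 Y140.750
M4 S604
G1 X177.711 Y144.370 F1962
G1 X66.124 Y125.329 F1962
G1 X57.197 Y218.413 F1962
G1 X175.366 Y104.897 F1962
G1 X64.960 Y140.750 F1962
M5
G00 X94.181 Y95.472
M4 S604
G1 X104.235 Y78.222 F1962
G1 X113.136 Y60.994 F1962
G1 X117.091 Y42.973 F1962
G1 X112.306 Y23.348 F1962
M5
G00 X97.579 Y32.758
M4 S604
G1 X106.890 Y32.603 F1962
G1 X109.620 Y23.699 F1962
G1 X101.996 Y18.351 F1962
G1 X94.554 Y23.950 F1962
G1 X97.579 Y32.758 F1962
M5
G00 X0.000 Y0.000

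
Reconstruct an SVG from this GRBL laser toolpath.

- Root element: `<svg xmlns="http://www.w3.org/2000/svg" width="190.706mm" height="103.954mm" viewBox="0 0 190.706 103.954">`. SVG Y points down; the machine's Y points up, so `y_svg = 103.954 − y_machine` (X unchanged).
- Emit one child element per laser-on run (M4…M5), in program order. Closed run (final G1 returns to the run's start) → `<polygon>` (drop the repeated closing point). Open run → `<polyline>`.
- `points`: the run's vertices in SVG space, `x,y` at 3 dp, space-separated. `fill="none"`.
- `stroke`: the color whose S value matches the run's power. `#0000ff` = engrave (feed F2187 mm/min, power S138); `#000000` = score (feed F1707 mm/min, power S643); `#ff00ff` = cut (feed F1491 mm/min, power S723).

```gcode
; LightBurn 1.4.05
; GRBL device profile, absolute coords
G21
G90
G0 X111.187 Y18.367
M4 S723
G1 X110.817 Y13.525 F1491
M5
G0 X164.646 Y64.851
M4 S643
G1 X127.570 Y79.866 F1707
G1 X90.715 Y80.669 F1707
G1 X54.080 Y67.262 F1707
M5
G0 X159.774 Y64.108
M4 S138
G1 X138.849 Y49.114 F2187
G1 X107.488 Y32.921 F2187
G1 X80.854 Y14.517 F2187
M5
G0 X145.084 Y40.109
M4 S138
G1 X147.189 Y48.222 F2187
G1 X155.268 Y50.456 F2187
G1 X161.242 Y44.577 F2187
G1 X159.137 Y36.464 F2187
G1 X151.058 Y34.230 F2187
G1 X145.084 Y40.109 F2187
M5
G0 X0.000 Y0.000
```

<svg xmlns="http://www.w3.org/2000/svg" width="190.706mm" height="103.954mm" viewBox="0 0 190.706 103.954">
  <polyline points="111.187,85.587 110.817,90.429" fill="none" stroke="#ff00ff"/>
  <polyline points="164.646,39.103 127.570,24.088 90.715,23.285 54.080,36.692" fill="none" stroke="#000000"/>
  <polyline points="159.774,39.846 138.849,54.840 107.488,71.033 80.854,89.437" fill="none" stroke="#0000ff"/>
  <polygon points="145.084,63.845 147.189,55.732 155.268,53.498 161.242,59.377 159.137,67.490 151.058,69.724" fill="none" stroke="#0000ff"/>
</svg>

Each laser-on run becomes one SVG element. Flip Y back into SVG space with y_svg = 103.954 − y_machine.

Run 1: the run's S723 means `#ff00ff` (cut). The run is open, so emit a `<polyline>` with points (Y-flipped): 111.187,85.587 110.817,90.429.

Run 2: power S643 maps to stroke `#000000` (score). The run is open, so emit a `<polyline>` with points (Y-flipped): 164.646,39.103 127.570,24.088 90.715,23.285 54.080,36.692.

Run 3: S138 ⇒ engrave layer `#0000ff`. The run is open, so emit a `<polyline>` with points (Y-flipped): 159.774,39.846 138.849,54.840 107.488,71.033 80.854,89.437.

Run 4: power S138 maps to stroke `#0000ff` (engrave). The run returns to its start, so emit a `<polygon>` with points (Y-flipped): 145.084,63.845 147.189,55.732 155.268,53.498 161.242,59.377 159.137,67.490 151.058,69.724.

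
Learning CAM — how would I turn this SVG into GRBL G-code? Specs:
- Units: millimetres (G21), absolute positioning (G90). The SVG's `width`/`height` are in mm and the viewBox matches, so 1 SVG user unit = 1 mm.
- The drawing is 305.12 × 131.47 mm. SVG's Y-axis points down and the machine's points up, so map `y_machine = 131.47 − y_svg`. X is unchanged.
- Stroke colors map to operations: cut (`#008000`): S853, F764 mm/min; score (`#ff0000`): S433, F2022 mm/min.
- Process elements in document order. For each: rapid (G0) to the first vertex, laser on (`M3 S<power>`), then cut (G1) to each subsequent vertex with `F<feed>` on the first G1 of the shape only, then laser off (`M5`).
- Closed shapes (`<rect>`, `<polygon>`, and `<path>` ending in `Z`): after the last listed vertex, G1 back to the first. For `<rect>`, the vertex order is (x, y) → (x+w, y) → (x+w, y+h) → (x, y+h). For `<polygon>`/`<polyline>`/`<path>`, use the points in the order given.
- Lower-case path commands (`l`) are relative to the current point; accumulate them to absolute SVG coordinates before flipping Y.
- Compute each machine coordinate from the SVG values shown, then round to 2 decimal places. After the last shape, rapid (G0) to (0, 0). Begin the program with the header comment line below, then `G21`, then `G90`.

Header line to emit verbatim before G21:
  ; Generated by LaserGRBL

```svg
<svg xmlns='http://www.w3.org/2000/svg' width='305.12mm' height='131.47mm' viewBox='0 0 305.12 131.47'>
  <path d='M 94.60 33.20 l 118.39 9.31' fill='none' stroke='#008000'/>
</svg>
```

1 u = 1 mm; y_m = 131.47 − y.

[1] `<path>` line segment, #008000→cut S853 F764: (94.60,98.27) → (212.99,88.96)

; Generated by LaserGRBL
G21
G90
G0 X94.60 Y98.27
M3 S853
G1 X212.99 Y88.96 F764
M5
G0 X0.00 Y0.00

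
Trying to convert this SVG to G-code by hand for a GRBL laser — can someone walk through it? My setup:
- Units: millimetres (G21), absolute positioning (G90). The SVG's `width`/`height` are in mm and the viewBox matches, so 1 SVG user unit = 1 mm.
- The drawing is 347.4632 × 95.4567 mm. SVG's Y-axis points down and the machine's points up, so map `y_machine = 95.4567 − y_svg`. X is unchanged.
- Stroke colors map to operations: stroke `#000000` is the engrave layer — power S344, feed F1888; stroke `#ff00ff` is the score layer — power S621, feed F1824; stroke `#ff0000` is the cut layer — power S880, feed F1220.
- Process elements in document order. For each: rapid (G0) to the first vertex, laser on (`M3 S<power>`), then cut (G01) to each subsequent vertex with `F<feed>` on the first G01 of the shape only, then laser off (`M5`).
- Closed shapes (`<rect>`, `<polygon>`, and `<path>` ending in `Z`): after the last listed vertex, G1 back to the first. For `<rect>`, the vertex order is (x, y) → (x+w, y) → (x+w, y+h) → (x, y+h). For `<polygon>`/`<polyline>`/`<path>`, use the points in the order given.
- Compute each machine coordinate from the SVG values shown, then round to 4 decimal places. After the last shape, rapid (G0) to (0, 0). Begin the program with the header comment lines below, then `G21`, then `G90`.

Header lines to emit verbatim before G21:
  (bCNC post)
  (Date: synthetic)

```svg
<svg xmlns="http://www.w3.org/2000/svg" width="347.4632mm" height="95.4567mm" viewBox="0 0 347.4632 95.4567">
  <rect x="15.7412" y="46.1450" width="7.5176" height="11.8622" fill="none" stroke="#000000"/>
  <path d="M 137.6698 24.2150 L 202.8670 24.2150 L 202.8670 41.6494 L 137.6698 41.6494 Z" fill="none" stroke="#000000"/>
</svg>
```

1 u = 1 mm; y_m = 95.4567 − y.

[1] `<rect>` rectangle, #000000→engrave S344 F1888: (15.7412,49.3117) → (23.2588,49.3117) → (23.2588,37.4495) → (15.7412,37.4495) → (15.7412,49.3117) (closed)

[2] `<path>` rectangle, #000000→engrave S344 F1888: (137.6698,71.2417) → (202.8670,71.2417) → (202.8670,53.8073) → (137.6698,53.8073) → (137.6698,71.2417) (closed)

(bCNC post)
(Date: synthetic)
G21
G90
G0 X15.7412 Y49.3117
M3 S344
G01 X23.2588 Y49.3117 F1888
G01 X23.2588 Y37.4495
G01 X15.7412 Y37.4495
G01 X15.7412 Y49.3117
M5
G0 X137.6698 Y71.2417
M3 S344
G01 X202.8670 Y71.2417 F1888
G01 X202.8670 Y53.8073
G01 X137.6698 Y53.8073
G01 X137.6698 Y71.2417
M5
G0 X0.0000 Y0.0000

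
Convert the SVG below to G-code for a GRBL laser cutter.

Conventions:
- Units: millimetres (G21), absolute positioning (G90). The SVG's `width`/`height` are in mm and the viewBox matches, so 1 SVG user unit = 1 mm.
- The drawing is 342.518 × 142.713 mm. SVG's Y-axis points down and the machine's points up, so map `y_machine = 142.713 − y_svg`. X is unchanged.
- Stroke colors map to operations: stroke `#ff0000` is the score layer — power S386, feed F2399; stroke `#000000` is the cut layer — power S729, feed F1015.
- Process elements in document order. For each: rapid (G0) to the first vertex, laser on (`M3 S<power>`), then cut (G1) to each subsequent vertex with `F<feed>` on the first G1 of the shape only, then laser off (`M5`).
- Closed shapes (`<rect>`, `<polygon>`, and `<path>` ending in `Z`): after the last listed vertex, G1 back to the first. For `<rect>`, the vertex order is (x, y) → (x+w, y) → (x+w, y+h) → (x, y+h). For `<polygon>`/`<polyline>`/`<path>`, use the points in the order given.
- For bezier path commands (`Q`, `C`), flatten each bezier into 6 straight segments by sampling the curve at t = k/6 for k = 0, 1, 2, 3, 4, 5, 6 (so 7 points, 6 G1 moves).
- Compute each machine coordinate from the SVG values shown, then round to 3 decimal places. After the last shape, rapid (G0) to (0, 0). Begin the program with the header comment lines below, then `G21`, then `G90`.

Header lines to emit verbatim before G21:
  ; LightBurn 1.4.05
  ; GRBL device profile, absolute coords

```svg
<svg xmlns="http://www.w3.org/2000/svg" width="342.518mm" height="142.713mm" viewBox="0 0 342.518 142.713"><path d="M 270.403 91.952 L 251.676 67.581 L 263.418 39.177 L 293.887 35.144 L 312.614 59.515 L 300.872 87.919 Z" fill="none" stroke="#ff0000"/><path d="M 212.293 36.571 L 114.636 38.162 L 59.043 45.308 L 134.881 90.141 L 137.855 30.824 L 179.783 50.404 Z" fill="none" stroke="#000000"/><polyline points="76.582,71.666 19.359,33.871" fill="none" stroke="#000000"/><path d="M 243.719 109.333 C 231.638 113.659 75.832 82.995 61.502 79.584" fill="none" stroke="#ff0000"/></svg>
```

1 u = 1 mm; y_m = 142.713 − y.

[1] `<path>` regular polygon, #ff0000→score S386 F2399: (270.403,50.761) → (251.676,75.132) → (263.418,103.536) → (293.887,107.569) → (312.614,83.198) → (300.872,54.794) → (270.403,50.761) (closed)

[2] `<path>` closed polygon, #000000→cut S729 F1015: (212.293,106.142) → (114.636,104.551) → (59.043,97.405) → (134.881,52.572) → (137.855,111.889) → (179.783,92.309) → (212.293,106.142) (closed)

[3] `<polyline>` line segment, #000000→cut S729 F1015: (76.582,71.047) → (19.359,108.842)

[4] `<path>` cubic bezier, #ff0000→score S386 F2399: (243.719,33.380) → (227.022,33.845) → (194.293,38.412) → (153.454,45.353) → (112.428,52.939) → (79.136,59.441) → (61.502,63.129)

; LightBurn 1.4.05
; GRBL device profile, absolute coords
G21
G90
G0 X270.403 Y50.761
M3 S386
G1 X251.676 Y75.132 F2399
G1 X263.418 Y103.536
G1 X293.887 Y107.569
G1 X312.614 Y83.198
G1 X300.872 Y54.794
G1 X270.403 Y50.761
M5
G0 X212.293 Y106.142
M3 S729
G1 X114.636 Y104.551 F1015
G1 X59.043 Y97.405
G1 X134.881 Y52.572
G1 X137.855 Y111.889
G1 X179.783 Y92.309
G1 X212.293 Y106.142
M5
G0 X76.582 Y71.047
M3 S729
G1 X19.359 Y108.842 F1015
M5
G0 X243.719 Y33.380
M3 S386
G1 X227.022 Y33.845 F2399
G1 X194.293 Y38.412
G1 X153.454 Y45.353
G1 X112.428 Y52.939
G1 X79.136 Y59.441
G1 X61.502 Y63.129
M5
G0 X0.000 Y0.000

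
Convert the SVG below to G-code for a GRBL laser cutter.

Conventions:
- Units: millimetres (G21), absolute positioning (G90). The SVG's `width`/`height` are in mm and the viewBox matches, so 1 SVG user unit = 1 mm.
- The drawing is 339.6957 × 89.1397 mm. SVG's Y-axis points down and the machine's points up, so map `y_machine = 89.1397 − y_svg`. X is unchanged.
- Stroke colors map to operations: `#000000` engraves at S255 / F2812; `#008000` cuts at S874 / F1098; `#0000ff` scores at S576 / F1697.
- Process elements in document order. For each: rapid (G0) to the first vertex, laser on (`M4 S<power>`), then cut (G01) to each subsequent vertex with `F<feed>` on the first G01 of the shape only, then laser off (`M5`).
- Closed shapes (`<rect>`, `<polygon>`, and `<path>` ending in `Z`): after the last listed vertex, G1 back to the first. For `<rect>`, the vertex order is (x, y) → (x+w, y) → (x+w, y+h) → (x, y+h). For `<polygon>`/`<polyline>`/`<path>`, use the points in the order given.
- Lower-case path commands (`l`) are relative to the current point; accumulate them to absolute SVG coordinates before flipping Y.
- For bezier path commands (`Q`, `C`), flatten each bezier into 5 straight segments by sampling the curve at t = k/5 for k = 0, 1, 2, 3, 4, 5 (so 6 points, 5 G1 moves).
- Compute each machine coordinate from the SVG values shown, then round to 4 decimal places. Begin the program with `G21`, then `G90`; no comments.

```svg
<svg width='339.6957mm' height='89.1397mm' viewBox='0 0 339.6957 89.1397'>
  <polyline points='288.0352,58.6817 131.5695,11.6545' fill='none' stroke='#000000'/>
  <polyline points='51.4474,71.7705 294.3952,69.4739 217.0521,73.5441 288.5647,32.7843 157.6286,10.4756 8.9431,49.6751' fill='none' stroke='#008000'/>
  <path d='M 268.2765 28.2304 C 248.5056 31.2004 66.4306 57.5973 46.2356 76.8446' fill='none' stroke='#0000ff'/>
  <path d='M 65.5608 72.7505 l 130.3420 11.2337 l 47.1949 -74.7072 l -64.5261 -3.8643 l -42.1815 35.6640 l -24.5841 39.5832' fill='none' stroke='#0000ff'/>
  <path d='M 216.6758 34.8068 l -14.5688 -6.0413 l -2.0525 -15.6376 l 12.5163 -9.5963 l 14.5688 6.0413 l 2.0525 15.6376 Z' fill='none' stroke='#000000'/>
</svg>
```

Since the viewBox matches the mm dimensions, user units are millimetres directly. The only transform is the Y-flip y_m = 89.1397 − y_svg.

Shape 1 is a line segment drawn with `<polyline>`. Its stroke #000000 means engrave at S255, F2812. After flipping Y the toolpath is (288.0352,30.4580) → (131.5695,77.4852).

Shape 2 is a open polyline drawn with `<polyline>`. Its stroke #008000 means cut at S874, F1098. After flipping Y the toolpath is (51.4474,17.3692) → (294.3952,19.6658) → (217.0521,15.5956) → (288.5647,56.3554) → (157.6286,78.6641) → (8.9431,39.4646).

Shape 3 is a cubic bezier drawn with `<path>`. Its stroke #0000ff means score at S576, F1697. After flipping Y the toolpath is (268.2765,60.9093) → (239.5309,56.5607) → (187.3932,48.0573) → (127.4242,36.8668) → (75.1847,24.4568) → (46.2356,12.2951).

Shape 4 is a open polyline drawn with `<path>`. Its stroke #0000ff means score at S576, F1697. After flipping Y the toolpath is (65.5608,16.3892) → (195.9028,5.1555) → (243.0977,79.8627) → (178.5716,83.7270) → (136.3901,48.0630) → (111.8060,8.4798).

Shape 5 is a regular polygon drawn with `<path>`. Its stroke #000000 means engrave at S255, F2812. After flipping Y the toolpath is (216.6758,54.3329) → (202.1070,60.3742) → (200.0545,76.0118) → (212.5708,85.6081) → (227.1396,79.5668) → (229.1921,63.9292) → (216.6758,54.3329), returning to the start.

G21
G90
G0 X288.0352 Y30.4580
M4 S255
G01 X131.5695 Y77.4852 F2812
M5
G0 X51.4474 Y17.3692
M4 S874
G01 X294.3952 Y19.6658 F1098
G01 X217.0521 Y15.5956
G01 X288.5647 Y56.3554
G01 X157.6286 Y78.6641
G01 X8.9431 Y39.4646
M5
G0 X268.2765 Y60.9093
M4 S576
G01 X239.5309 Y56.5607 F1697
G01 X187.3932 Y48.0573
G01 X127.4242 Y36.8668
G01 X75.1847 Y24.4568
G01 X46.2356 Y12.2951
M5
G0 X65.5608 Y16.3892
M4 S576
G01 X195.9028 Y5.1555 F1697
G01 X243.0977 Y79.8627
G01 X178.5716 Y83.7270
G01 X136.3901 Y48.0630
G01 X111.8060 Y8.4798
M5
G0 X216.6758 Y54.3329
M4 S255
G01 X202.1070 Y60.3742 F2812
G01 X200.0545 Y76.0118
G01 X212.5708 Y85.6081
G01 X227.1396 Y79.5668
G01 X229.1921 Y63.9292
G01 X216.6758 Y54.3329
M5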